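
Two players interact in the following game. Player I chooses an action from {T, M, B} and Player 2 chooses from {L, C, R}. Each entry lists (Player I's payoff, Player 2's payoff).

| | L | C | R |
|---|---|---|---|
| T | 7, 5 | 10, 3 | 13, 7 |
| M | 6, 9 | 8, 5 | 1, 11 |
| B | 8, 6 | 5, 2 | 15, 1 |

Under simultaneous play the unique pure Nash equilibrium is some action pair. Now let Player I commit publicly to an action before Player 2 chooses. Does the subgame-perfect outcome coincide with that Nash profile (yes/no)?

no

Work backward from Player 2's decision.
- T → Player 2 plays R (best of 5, 3, 7); Player I gets 13.
- M → Player 2 plays R (best of 9, 5, 11); Player I gets 1.
- B → Player 2 plays L (best of 6, 2, 1); Player I gets 8.
Among 13, 1, 8, the best is 13 at T. Subgame-perfect outcome: (T, R) with payoffs (13, 7).
For the simultaneous game, intersect best replies.
Player I's best replies: L→B; C→T; R→B.
Player 2's best replies: T→R; M→R; B→L.
The unique mutual best reply is (B, L), giving (8, 6).
Sequential outcome (T, R) differs from the Nash profile (B, L).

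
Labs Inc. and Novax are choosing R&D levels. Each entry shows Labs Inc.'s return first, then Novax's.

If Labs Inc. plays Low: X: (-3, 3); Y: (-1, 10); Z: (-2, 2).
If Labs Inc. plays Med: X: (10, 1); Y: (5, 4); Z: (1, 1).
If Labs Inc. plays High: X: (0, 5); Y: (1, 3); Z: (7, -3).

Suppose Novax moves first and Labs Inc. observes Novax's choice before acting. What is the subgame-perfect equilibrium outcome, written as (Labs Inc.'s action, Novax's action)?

Work backward from Labs Inc.'s decision.
- X: Labs Inc. compares -3, 10, 0 and picks Med; Novax would get 1.
- Y: Labs Inc. compares -1, 5, 1 and picks Med; Novax would get 4.
- Z: Labs Inc. compares -2, 1, 7 and picks High; Novax would get -3.
Novax's induced payoffs are 1, 4, -3, so Novax commits to Y. Subgame-perfect outcome: (Med, Y) with payoffs (5, 4).

(Med, Y)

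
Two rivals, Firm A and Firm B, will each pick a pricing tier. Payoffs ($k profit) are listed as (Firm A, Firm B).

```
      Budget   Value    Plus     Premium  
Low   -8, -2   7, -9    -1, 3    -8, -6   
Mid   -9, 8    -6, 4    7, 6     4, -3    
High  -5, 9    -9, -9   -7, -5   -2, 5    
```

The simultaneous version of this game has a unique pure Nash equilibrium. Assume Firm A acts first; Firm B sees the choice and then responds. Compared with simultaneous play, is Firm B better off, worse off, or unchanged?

worse off

Backward induction with Firm A moving first.
- Low: Firm B compares -2, -9, 3, -6 and picks Plus; Firm A would get -1.
- Mid: Firm B compares 8, 4, 6, -3 and picks Budget; Firm A would get -9.
- High: Firm B compares 9, -9, -5, 5 and picks Budget; Firm A would get -5.
Firm A's induced payoffs are -1, -9, -5, so Firm A commits to Low. Subgame-perfect outcome: (Low, Plus) with payoffs (-1, 3).
Now find the simultaneous Nash equilibrium.
Firm A's best replies: Budget→High; Value→Low; Plus→Mid; Premium→Mid.
Firm B's best replies: Low→Plus; Mid→Budget; High→Budget.
The unique mutual best reply is (High, Budget), giving (-5, 9).
Firm B earns 3 sequentially versus 9 at the Nash outcome: worse off.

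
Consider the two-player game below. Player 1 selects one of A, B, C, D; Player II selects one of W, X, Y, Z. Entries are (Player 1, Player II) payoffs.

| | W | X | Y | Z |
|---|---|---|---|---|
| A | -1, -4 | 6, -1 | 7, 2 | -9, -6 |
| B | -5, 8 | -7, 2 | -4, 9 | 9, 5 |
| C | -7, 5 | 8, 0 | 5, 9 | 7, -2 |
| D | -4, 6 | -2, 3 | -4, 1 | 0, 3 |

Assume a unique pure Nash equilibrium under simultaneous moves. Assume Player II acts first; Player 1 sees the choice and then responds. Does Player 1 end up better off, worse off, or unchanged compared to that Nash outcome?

Work backward from Player 1's decision.
- W: BR = A, leader payoff -4.
- X: BR = C, leader payoff 0.
- Y: BR = A, leader payoff 2.
- Z: BR = B, leader payoff 5.
Among -4, 0, 2, 5, the best is 5 at Z. Subgame-perfect outcome: (B, Z) with payoffs (9, 5).
Under simultaneous play:
Player 1's best replies: W→A; X→C; Y→A; Z→B.
Player II's best replies: A→Y; B→Y; C→Y; D→W.
Only (A, Y) has each player best-responding; Nash payoffs (7, 2).
Player 1 earns 9 sequentially versus 7 at the Nash outcome: better off.

better off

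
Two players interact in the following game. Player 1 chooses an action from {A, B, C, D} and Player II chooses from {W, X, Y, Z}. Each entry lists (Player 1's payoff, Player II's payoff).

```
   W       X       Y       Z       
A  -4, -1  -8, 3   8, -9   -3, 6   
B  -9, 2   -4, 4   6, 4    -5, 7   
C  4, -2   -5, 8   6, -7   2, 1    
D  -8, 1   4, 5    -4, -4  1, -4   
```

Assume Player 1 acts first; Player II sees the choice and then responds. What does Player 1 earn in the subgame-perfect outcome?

Player II best-responds to each possible Player 1 move:
- A: BR = Z, leader payoff -3.
- B: BR = Z, leader payoff -5.
- C: BR = X, leader payoff -5.
- D: BR = X, leader payoff 4.
Among -3, -5, -5, 4, the best is 4 at D. Subgame-perfect outcome: (D, X) with payoffs (4, 5).

4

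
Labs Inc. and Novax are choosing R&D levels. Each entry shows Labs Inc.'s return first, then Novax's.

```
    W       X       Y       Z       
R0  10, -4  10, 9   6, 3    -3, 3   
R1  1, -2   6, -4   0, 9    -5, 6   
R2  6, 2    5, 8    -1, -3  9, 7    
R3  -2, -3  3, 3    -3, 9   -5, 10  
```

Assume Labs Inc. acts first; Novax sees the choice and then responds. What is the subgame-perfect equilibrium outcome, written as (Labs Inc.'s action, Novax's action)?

Solve by backward induction (Labs Inc. leads).
- R0 → Novax plays X (best of -4, 9, 3, 3); Labs Inc. gets 10.
- R1 → Novax plays Y (best of -2, -4, 9, 6); Labs Inc. gets 0.
- R2 → Novax plays X (best of 2, 8, -3, 7); Labs Inc. gets 5.
- R3 → Novax plays Z (best of -3, 3, 9, 10); Labs Inc. gets -5.
Labs Inc.'s induced payoffs are 10, 0, 5, -5, so Labs Inc. commits to R0. Subgame-perfect outcome: (R0, X) with payoffs (10, 9).

(R0, X)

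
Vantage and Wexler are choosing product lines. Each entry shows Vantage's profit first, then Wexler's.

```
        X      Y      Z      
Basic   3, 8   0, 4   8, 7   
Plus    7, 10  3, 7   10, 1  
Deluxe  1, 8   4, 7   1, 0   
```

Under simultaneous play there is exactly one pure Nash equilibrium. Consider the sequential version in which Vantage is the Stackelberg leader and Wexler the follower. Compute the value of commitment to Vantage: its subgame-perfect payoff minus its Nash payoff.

0

Backward induction with Vantage moving first.
- Basic → Wexler plays X (best of 8, 4, 7); Vantage gets 3.
- Plus → Wexler plays X (best of 10, 7, 1); Vantage gets 7.
- Deluxe → Wexler plays X (best of 8, 7, 0); Vantage gets 1.
Vantage's induced payoffs are 3, 7, 1, so Vantage commits to Plus. Subgame-perfect outcome: (Plus, X) with payoffs (7, 10).
For the simultaneous game, intersect best replies.
Vantage's best replies: X→Plus; Y→Deluxe; Z→Plus.
Wexler's best replies: Basic→X; Plus→X; Deluxe→X.
The unique mutual best reply is (Plus, X), giving (7, 10).
Vantage's commitment gain: 7 − 7 = 0.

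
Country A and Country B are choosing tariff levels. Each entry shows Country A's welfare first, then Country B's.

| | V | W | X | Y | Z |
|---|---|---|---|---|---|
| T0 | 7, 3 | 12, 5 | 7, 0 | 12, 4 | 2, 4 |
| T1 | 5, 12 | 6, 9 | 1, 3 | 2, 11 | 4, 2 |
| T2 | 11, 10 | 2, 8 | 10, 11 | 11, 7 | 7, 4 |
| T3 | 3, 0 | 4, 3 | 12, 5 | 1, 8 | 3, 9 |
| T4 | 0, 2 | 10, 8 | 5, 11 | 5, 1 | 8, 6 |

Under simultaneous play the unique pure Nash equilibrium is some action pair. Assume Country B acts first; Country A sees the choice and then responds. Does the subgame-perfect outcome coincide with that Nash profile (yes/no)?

Solve by backward induction (Country B leads).
- V → Country A plays T2 (best of 7, 5, 11, 3, 0); Country B gets 10.
- W → Country A plays T0 (best of 12, 6, 2, 4, 10); Country B gets 5.
- X → Country A plays T3 (best of 7, 1, 10, 12, 5); Country B gets 5.
- Y → Country A plays T0 (best of 12, 2, 11, 1, 5); Country B gets 4.
- Z → Country A plays T4 (best of 2, 4, 7, 3, 8); Country B gets 6.
Maximizing over 10, 5, 5, 4, 6, Country B chooses V. Subgame-perfect outcome: (T2, V) with payoffs (11, 10).
Under simultaneous play:
Country A's best replies: V→T2; W→T0; X→T3; Y→T0; Z→T4.
Country B's best replies: T0→W; T1→V; T2→X; T3→Z; T4→X.
The unique mutual best reply is (T0, W), giving (12, 5).
Sequential outcome (T2, V) differs from the Nash profile (T0, W).

no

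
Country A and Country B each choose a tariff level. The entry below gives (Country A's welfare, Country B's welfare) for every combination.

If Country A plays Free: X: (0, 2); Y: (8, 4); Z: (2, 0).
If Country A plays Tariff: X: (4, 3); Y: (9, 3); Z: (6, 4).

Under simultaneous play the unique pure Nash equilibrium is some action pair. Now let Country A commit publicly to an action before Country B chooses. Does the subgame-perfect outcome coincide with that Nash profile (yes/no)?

no

Country B best-responds to each possible Country A move:
- Free → Country B plays Y (best of 2, 4, 0); Country A gets 8.
- Tariff → Country B plays Z (best of 3, 3, 4); Country A gets 6.
Among 8, 6, the best is 8 at Free. Subgame-perfect outcome: (Free, Y) with payoffs (8, 4).
Now find the simultaneous Nash equilibrium.
Country A's best replies: X→Tariff; Y→Tariff; Z→Tariff.
Country B's best replies: Free→Y; Tariff→Z.
The unique mutual best reply is (Tariff, Z), giving (6, 4).
Sequential outcome (Free, Y) differs from the Nash profile (Tariff, Z).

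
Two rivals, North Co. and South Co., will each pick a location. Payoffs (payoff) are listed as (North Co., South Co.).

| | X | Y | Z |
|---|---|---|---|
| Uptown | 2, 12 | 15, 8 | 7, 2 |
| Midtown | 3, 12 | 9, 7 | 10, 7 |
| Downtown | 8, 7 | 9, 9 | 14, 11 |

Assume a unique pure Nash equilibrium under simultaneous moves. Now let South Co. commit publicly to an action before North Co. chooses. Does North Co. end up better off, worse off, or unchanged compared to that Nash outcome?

Work backward from North Co.'s decision.
- X: North Co. compares 2, 3, 8 and picks Downtown; South Co. would get 7.
- Y: North Co. compares 15, 9, 9 and picks Uptown; South Co. would get 8.
- Z: North Co. compares 7, 10, 14 and picks Downtown; South Co. would get 11.
South Co.'s induced payoffs are 7, 8, 11, so South Co. commits to Z. Subgame-perfect outcome: (Downtown, Z) with payoffs (14, 11).
Now find the simultaneous Nash equilibrium.
North Co.'s best replies: X→Downtown; Y→Uptown; Z→Downtown.
South Co.'s best replies: Uptown→X; Midtown→X; Downtown→Z.
The unique mutual best reply is (Downtown, Z), giving (14, 11).
North Co. earns 14 sequentially versus 14 at the Nash outcome: unchanged.

unchanged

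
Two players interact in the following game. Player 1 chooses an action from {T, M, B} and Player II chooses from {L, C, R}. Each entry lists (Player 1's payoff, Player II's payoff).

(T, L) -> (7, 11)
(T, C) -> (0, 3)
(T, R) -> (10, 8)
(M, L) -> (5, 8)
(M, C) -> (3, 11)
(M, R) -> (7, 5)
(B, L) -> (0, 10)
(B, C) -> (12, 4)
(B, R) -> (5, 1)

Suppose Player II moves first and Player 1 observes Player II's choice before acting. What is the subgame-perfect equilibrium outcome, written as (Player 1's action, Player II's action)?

Solve by backward induction (Player II leads).
- L → Player 1 plays T (best of 7, 5, 0); Player II gets 11.
- C → Player 1 plays B (best of 0, 3, 12); Player II gets 4.
- R → Player 1 plays T (best of 10, 7, 5); Player II gets 8.
Maximizing over 11, 4, 8, Player II chooses L. Subgame-perfect outcome: (T, L) with payoffs (7, 11).

(T, L)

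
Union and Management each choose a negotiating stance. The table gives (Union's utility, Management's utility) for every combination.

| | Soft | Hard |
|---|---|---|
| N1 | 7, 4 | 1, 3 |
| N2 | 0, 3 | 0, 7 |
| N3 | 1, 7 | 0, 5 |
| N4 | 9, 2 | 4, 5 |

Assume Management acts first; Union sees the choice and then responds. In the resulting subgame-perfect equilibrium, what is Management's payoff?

Union best-responds to each possible Management move:
- Soft: BR = N4, leader payoff 2.
- Hard: BR = N4, leader payoff 5.
Maximizing over 2, 5, Management chooses Hard. Subgame-perfect outcome: (N4, Hard) with payoffs (4, 5).

5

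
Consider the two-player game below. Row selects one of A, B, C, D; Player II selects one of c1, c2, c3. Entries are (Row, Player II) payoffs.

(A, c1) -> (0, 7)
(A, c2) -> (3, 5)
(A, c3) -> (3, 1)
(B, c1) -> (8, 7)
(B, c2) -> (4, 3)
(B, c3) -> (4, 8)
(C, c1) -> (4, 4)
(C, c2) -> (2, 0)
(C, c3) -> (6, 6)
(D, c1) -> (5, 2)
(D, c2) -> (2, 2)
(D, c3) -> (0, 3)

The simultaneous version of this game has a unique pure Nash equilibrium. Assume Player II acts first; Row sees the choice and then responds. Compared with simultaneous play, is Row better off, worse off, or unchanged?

Backward induction with Player II moving first.
- c1: Row compares 0, 8, 4, 5 and picks B; Player II would get 7.
- c2: Row compares 3, 4, 2, 2 and picks B; Player II would get 3.
- c3: Row compares 3, 4, 6, 0 and picks C; Player II would get 6.
Maximizing over 7, 3, 6, Player II chooses c1. Subgame-perfect outcome: (B, c1) with payoffs (8, 7).
For the simultaneous game, intersect best replies.
Row's best replies: c1→B; c2→B; c3→C.
Player II's best replies: A→c1; B→c3; C→c3; D→c3.
Only (C, c3) has each player best-responding; Nash payoffs (6, 6).
Row earns 8 sequentially versus 6 at the Nash outcome: better off.

better off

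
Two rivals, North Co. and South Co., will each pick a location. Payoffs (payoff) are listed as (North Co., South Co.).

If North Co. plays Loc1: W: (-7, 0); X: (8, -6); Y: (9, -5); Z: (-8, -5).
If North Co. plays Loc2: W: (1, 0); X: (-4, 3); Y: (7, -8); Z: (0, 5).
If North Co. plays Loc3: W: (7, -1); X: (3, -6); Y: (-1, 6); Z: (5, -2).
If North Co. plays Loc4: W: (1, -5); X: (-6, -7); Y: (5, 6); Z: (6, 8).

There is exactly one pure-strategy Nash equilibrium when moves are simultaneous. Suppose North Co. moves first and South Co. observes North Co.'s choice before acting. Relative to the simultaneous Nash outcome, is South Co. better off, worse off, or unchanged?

unchanged

Work backward from South Co.'s decision.
- Loc1: South Co. compares 0, -6, -5, -5 and picks W; North Co. would get -7.
- Loc2: South Co. compares 0, 3, -8, 5 and picks Z; North Co. would get 0.
- Loc3: South Co. compares -1, -6, 6, -2 and picks Y; North Co. would get -1.
- Loc4: South Co. compares -5, -7, 6, 8 and picks Z; North Co. would get 6.
North Co.'s induced payoffs are -7, 0, -1, 6, so North Co. commits to Loc4. Subgame-perfect outcome: (Loc4, Z) with payoffs (6, 8).
For the simultaneous game, intersect best replies.
North Co.'s best replies: W→Loc3; X→Loc1; Y→Loc1; Z→Loc4.
South Co.'s best replies: Loc1→W; Loc2→Z; Loc3→Y; Loc4→Z.
The unique mutual best reply is (Loc4, Z), giving (6, 8).
South Co. earns 8 sequentially versus 8 at the Nash outcome: unchanged.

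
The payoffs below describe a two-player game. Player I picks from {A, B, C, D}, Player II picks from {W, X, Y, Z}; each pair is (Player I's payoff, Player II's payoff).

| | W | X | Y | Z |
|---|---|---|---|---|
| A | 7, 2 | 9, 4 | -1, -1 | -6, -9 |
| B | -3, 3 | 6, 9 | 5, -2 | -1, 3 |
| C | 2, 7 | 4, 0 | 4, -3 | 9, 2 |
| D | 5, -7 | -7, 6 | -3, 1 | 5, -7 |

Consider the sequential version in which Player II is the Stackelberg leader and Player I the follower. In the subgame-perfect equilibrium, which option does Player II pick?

Backward induction with Player II moving first.
- W: Player I compares 7, -3, 2, 5 and picks A; Player II would get 2.
- X: Player I compares 9, 6, 4, -7 and picks A; Player II would get 4.
- Y: Player I compares -1, 5, 4, -3 and picks B; Player II would get -2.
- Z: Player I compares -6, -1, 9, 5 and picks C; Player II would get 2.
Maximizing over 2, 4, -2, 2, Player II chooses X. Subgame-perfect outcome: (A, X) with payoffs (9, 4).

X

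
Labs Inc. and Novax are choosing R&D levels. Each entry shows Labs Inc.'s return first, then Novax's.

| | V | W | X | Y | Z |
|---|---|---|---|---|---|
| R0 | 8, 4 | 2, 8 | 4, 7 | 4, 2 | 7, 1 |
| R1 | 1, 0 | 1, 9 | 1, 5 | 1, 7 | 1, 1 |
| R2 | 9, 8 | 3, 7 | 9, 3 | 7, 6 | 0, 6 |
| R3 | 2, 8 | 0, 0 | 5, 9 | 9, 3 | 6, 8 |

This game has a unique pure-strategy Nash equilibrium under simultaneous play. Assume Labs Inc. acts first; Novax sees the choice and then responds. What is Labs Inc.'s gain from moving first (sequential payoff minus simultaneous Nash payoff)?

Solve by backward induction (Labs Inc. leads).
- R0: Novax compares 4, 8, 7, 2, 1 and picks W; Labs Inc. would get 2.
- R1: Novax compares 0, 9, 5, 7, 1 and picks W; Labs Inc. would get 1.
- R2: Novax compares 8, 7, 3, 6, 6 and picks V; Labs Inc. would get 9.
- R3: Novax compares 8, 0, 9, 3, 8 and picks X; Labs Inc. would get 5.
Maximizing over 2, 1, 9, 5, Labs Inc. chooses R2. Subgame-perfect outcome: (R2, V) with payoffs (9, 8).
Under simultaneous play:
Labs Inc.'s best replies: V→R2; W→R2; X→R2; Y→R3; Z→R0.
Novax's best replies: R0→W; R1→W; R2→V; R3→X.
Only (R2, V) has each player best-responding; Nash payoffs (9, 8).
Labs Inc.'s commitment gain: 9 − 9 = 0.

0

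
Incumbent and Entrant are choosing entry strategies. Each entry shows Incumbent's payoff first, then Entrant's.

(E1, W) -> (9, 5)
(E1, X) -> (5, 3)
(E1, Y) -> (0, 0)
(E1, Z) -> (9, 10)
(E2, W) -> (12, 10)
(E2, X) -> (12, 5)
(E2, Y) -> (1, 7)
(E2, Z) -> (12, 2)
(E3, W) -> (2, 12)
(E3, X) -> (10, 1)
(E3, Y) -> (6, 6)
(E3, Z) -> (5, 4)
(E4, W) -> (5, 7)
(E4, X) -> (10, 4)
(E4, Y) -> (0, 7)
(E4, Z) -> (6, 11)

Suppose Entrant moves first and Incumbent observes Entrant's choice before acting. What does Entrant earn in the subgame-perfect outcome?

10

Incumbent best-responds to each possible Entrant move:
- W → Incumbent plays E2 (best of 9, 12, 2, 5); Entrant gets 10.
- X → Incumbent plays E2 (best of 5, 12, 10, 10); Entrant gets 5.
- Y → Incumbent plays E3 (best of 0, 1, 6, 0); Entrant gets 6.
- Z → Incumbent plays E2 (best of 9, 12, 5, 6); Entrant gets 2.
Maximizing over 10, 5, 6, 2, Entrant chooses W. Subgame-perfect outcome: (E2, W) with payoffs (12, 10).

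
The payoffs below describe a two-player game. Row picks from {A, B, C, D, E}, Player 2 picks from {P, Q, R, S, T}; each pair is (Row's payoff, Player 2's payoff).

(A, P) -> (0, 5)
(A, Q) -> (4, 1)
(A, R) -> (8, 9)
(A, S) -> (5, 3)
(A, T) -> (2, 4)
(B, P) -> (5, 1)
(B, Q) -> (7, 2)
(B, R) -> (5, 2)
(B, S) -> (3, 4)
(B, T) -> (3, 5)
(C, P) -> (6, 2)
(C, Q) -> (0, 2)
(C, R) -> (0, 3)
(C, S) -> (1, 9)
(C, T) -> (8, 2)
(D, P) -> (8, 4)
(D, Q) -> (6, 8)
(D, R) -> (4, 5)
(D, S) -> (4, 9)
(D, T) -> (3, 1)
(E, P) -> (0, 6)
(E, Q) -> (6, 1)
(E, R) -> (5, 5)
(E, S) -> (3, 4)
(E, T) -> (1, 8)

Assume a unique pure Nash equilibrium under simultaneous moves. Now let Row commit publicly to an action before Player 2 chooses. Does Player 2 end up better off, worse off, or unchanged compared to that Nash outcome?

Backward induction with Row moving first.
- A: BR = R, leader payoff 8.
- B: BR = T, leader payoff 3.
- C: BR = S, leader payoff 1.
- D: BR = S, leader payoff 4.
- E: BR = T, leader payoff 1.
Maximizing over 8, 3, 1, 4, 1, Row chooses A. Subgame-perfect outcome: (A, R) with payoffs (8, 9).
Under simultaneous play:
Row's best replies: P→D; Q→B; R→A; S→A; T→C.
Player 2's best replies: A→R; B→T; C→S; D→S; E→T.
Only (A, R) has each player best-responding; Nash payoffs (8, 9).
Player 2 earns 9 sequentially versus 9 at the Nash outcome: unchanged.

unchanged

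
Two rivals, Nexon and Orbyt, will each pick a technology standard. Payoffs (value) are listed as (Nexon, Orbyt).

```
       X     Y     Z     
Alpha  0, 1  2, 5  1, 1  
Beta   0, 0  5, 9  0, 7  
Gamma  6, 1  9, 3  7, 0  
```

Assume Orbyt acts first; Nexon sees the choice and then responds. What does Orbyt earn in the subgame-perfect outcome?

3

Backward induction with Orbyt moving first.
- X: BR = Gamma, leader payoff 1.
- Y: BR = Gamma, leader payoff 3.
- Z: BR = Gamma, leader payoff 0.
Orbyt's induced payoffs are 1, 3, 0, so Orbyt commits to Y. Subgame-perfect outcome: (Gamma, Y) with payoffs (9, 3).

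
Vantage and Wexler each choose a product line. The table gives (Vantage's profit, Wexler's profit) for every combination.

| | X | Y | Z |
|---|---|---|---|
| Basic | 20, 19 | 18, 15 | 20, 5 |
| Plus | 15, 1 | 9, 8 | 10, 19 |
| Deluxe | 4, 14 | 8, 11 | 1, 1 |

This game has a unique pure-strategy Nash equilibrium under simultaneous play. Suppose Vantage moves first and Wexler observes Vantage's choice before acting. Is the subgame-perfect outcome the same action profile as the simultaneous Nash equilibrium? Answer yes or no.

yes

Work backward from Wexler's decision.
- Basic: Wexler compares 19, 15, 5 and picks X; Vantage would get 20.
- Plus: Wexler compares 1, 8, 19 and picks Z; Vantage would get 10.
- Deluxe: Wexler compares 14, 11, 1 and picks X; Vantage would get 4.
Maximizing over 20, 10, 4, Vantage chooses Basic. Subgame-perfect outcome: (Basic, X) with payoffs (20, 19).
For the simultaneous game, intersect best replies.
Vantage's best replies: X→Basic; Y→Basic; Z→Basic.
Wexler's best replies: Basic→X; Plus→Z; Deluxe→X.
Only (Basic, X) has each player best-responding; Nash payoffs (20, 19).
Sequential outcome (Basic, X) coincides with the Nash profile (Basic, X).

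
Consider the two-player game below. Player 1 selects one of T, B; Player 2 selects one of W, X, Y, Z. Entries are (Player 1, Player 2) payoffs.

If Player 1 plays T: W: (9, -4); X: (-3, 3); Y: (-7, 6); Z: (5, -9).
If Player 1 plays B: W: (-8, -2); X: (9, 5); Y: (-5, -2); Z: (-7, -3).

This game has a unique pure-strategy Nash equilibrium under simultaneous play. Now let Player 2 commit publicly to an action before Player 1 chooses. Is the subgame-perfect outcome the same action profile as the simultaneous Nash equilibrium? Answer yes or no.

Solve by backward induction (Player 2 leads).
- W: Player 1 compares 9, -8 and picks T; Player 2 would get -4.
- X: Player 1 compares -3, 9 and picks B; Player 2 would get 5.
- Y: Player 1 compares -7, -5 and picks B; Player 2 would get -2.
- Z: Player 1 compares 5, -7 and picks T; Player 2 would get -9.
Among -4, 5, -2, -9, the best is 5 at X. Subgame-perfect outcome: (B, X) with payoffs (9, 5).
Now find the simultaneous Nash equilibrium.
Player 1's best replies: W→T; X→B; Y→B; Z→T.
Player 2's best replies: T→Y; B→X.
Only (B, X) has each player best-responding; Nash payoffs (9, 5).
Sequential outcome (B, X) coincides with the Nash profile (B, X).

yes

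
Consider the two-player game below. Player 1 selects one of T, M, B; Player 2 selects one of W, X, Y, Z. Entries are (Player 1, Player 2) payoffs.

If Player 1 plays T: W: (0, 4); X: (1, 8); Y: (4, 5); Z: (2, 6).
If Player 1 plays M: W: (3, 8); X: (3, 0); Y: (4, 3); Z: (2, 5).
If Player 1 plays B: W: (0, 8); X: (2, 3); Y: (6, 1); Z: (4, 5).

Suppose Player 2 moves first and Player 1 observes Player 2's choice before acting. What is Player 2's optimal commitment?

W

Solve by backward induction (Player 2 leads).
- W: BR = M, leader payoff 8.
- X: BR = M, leader payoff 0.
- Y: BR = B, leader payoff 1.
- Z: BR = B, leader payoff 5.
Maximizing over 8, 0, 1, 5, Player 2 chooses W. Subgame-perfect outcome: (M, W) with payoffs (3, 8).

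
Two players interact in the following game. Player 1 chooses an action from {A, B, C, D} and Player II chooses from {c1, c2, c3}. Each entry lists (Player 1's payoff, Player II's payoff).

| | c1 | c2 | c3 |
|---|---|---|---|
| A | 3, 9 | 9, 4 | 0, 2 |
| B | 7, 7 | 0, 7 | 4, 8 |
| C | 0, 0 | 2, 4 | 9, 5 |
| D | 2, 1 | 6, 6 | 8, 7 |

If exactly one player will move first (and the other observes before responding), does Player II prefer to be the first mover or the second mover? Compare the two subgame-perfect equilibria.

first

If Player 1 leads: Player II's best replies are A→c1, B→c3, C→c3, D→c3; Player 1's induced payoffs 3, 4, 9, 8; outcome (C, c3), payoffs (9, 5).
If Player II leads: Player 1's best replies are c1→B, c2→A, c3→C; Player II's induced payoffs 7, 4, 5; outcome (B, c1), payoffs (7, 7).
Player II gets 7 moving first and 5 moving second, so Player II prefers to move first.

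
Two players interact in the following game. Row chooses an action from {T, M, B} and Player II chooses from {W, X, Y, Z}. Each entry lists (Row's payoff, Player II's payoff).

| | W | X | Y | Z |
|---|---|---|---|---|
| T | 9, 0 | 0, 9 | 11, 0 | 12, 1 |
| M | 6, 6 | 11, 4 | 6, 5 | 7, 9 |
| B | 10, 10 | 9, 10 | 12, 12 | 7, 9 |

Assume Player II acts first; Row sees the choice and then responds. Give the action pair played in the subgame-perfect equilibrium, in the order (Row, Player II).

(B, Y)

Row best-responds to each possible Player II move:
- W: Row compares 9, 6, 10 and picks B; Player II would get 10.
- X: Row compares 0, 11, 9 and picks M; Player II would get 4.
- Y: Row compares 11, 6, 12 and picks B; Player II would get 12.
- Z: Row compares 12, 7, 7 and picks T; Player II would get 1.
Maximizing over 10, 4, 12, 1, Player II chooses Y. Subgame-perfect outcome: (B, Y) with payoffs (12, 12).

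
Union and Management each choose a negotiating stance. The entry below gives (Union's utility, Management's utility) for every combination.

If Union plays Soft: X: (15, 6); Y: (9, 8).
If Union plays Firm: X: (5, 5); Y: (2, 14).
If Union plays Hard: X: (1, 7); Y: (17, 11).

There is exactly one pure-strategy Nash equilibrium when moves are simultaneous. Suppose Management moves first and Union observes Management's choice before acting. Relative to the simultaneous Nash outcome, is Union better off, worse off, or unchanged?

Backward induction with Management moving first.
- X: BR = Soft, leader payoff 6.
- Y: BR = Hard, leader payoff 11.
Management's induced payoffs are 6, 11, so Management commits to Y. Subgame-perfect outcome: (Hard, Y) with payoffs (17, 11).
Now find the simultaneous Nash equilibrium.
Union's best replies: X→Soft; Y→Hard.
Management's best replies: Soft→Y; Firm→Y; Hard→Y.
The unique mutual best reply is (Hard, Y), giving (17, 11).
Union earns 17 sequentially versus 17 at the Nash outcome: unchanged.

unchanged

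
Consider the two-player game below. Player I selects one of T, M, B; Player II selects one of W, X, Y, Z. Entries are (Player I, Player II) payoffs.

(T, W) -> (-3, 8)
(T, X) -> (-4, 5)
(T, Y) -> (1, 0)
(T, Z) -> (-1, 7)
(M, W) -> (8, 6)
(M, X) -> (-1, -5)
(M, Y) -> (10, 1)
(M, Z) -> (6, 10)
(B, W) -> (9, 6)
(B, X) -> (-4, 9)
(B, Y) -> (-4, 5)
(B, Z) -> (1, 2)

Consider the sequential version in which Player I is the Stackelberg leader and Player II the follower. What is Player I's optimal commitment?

M

Player II best-responds to each possible Player I move:
- T: BR = W, leader payoff -3.
- M: BR = Z, leader payoff 6.
- B: BR = X, leader payoff -4.
Among -3, 6, -4, the best is 6 at M. Subgame-perfect outcome: (M, Z) with payoffs (6, 10).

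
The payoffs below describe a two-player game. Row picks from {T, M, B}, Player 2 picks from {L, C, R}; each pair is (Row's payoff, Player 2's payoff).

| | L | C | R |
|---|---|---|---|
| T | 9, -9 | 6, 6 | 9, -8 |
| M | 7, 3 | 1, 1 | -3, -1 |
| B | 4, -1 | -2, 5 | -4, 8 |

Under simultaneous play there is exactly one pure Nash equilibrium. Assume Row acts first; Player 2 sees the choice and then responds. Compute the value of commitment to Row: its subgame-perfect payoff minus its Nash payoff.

Solve by backward induction (Row leads).
- T: Player 2 compares -9, 6, -8 and picks C; Row would get 6.
- M: Player 2 compares 3, 1, -1 and picks L; Row would get 7.
- B: Player 2 compares -1, 5, 8 and picks R; Row would get -4.
Maximizing over 6, 7, -4, Row chooses M. Subgame-perfect outcome: (M, L) with payoffs (7, 3).
Under simultaneous play:
Row's best replies: L→T; C→T; R→T.
Player 2's best replies: T→C; M→L; B→R.
The unique mutual best reply is (T, C), giving (6, 6).
Row's commitment gain: 7 − 6 = 1.

1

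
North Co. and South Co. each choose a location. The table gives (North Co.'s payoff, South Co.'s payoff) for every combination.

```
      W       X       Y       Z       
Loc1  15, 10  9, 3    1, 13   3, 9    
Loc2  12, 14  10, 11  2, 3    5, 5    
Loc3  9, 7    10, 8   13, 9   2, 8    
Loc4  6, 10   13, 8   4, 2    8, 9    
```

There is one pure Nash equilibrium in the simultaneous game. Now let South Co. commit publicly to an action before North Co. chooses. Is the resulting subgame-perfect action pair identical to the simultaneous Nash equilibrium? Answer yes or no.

no

Solve by backward induction (South Co. leads).
- W → North Co. plays Loc1 (best of 15, 12, 9, 6); South Co. gets 10.
- X → North Co. plays Loc4 (best of 9, 10, 10, 13); South Co. gets 8.
- Y → North Co. plays Loc3 (best of 1, 2, 13, 4); South Co. gets 9.
- Z → North Co. plays Loc4 (best of 3, 5, 2, 8); South Co. gets 9.
South Co.'s induced payoffs are 10, 8, 9, 9, so South Co. commits to W. Subgame-perfect outcome: (Loc1, W) with payoffs (15, 10).
Under simultaneous play:
North Co.'s best replies: W→Loc1; X→Loc4; Y→Loc3; Z→Loc4.
South Co.'s best replies: Loc1→Y; Loc2→W; Loc3→Y; Loc4→W.
Only (Loc3, Y) has each player best-responding; Nash payoffs (13, 9).
Sequential outcome (Loc1, W) differs from the Nash profile (Loc3, Y).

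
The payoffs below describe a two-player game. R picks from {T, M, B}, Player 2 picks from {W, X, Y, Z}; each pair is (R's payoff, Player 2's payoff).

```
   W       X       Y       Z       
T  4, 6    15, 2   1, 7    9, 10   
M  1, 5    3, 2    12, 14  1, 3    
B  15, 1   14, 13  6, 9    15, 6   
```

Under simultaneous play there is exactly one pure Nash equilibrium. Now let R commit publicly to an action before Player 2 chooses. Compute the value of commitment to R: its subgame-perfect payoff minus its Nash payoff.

Solve by backward induction (R leads).
- T → Player 2 plays Z (best of 6, 2, 7, 10); R gets 9.
- M → Player 2 plays Y (best of 5, 2, 14, 3); R gets 12.
- B → Player 2 plays X (best of 1, 13, 9, 6); R gets 14.
Among 9, 12, 14, the best is 14 at B. Subgame-perfect outcome: (B, X) with payoffs (14, 13).
Under simultaneous play:
R's best replies: W→B; X→T; Y→M; Z→B.
Player 2's best replies: T→Z; M→Y; B→X.
The unique mutual best reply is (M, Y), giving (12, 14).
R's commitment gain: 14 − 12 = 2.

2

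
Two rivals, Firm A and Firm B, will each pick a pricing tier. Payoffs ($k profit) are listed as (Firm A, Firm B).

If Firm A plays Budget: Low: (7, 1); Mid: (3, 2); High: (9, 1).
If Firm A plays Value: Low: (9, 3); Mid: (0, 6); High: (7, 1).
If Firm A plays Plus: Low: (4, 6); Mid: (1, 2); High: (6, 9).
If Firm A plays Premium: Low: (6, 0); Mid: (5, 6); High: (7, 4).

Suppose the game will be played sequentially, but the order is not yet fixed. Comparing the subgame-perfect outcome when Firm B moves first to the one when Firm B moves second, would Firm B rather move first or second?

If Firm A leads: Firm B's best replies are Budget→Mid, Value→Mid, Plus→High, Premium→Mid; Firm A's induced payoffs 3, 0, 6, 5; outcome (Plus, High), payoffs (6, 9).
If Firm B leads: Firm A's best replies are Low→Value, Mid→Premium, High→Budget; Firm B's induced payoffs 3, 6, 1; outcome (Premium, Mid), payoffs (5, 6).
Firm B gets 6 moving first and 9 moving second, so Firm B prefers to move second.

second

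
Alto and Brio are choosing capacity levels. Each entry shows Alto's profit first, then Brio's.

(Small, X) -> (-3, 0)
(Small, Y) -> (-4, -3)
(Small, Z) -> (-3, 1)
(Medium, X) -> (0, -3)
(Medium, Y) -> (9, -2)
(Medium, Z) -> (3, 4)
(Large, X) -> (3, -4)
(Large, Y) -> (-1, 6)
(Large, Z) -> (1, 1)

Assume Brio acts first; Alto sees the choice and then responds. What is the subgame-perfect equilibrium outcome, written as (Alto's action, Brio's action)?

(Medium, Z)

Backward induction with Brio moving first.
- X: Alto compares -3, 0, 3 and picks Large; Brio would get -4.
- Y: Alto compares -4, 9, -1 and picks Medium; Brio would get -2.
- Z: Alto compares -3, 3, 1 and picks Medium; Brio would get 4.
Maximizing over -4, -2, 4, Brio chooses Z. Subgame-perfect outcome: (Medium, Z) with payoffs (3, 4).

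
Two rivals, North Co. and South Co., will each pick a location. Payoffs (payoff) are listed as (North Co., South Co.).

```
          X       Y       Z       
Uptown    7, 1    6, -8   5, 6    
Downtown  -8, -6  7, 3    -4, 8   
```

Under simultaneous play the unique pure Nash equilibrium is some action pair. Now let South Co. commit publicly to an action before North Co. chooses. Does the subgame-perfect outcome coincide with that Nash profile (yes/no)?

yes

Solve by backward induction (South Co. leads).
- X: North Co. compares 7, -8 and picks Uptown; South Co. would get 1.
- Y: North Co. compares 6, 7 and picks Downtown; South Co. would get 3.
- Z: North Co. compares 5, -4 and picks Uptown; South Co. would get 6.
Among 1, 3, 6, the best is 6 at Z. Subgame-perfect outcome: (Uptown, Z) with payoffs (5, 6).
Under simultaneous play:
North Co.'s best replies: X→Uptown; Y→Downtown; Z→Uptown.
South Co.'s best replies: Uptown→Z; Downtown→Z.
The unique mutual best reply is (Uptown, Z), giving (5, 6).
Sequential outcome (Uptown, Z) coincides with the Nash profile (Uptown, Z).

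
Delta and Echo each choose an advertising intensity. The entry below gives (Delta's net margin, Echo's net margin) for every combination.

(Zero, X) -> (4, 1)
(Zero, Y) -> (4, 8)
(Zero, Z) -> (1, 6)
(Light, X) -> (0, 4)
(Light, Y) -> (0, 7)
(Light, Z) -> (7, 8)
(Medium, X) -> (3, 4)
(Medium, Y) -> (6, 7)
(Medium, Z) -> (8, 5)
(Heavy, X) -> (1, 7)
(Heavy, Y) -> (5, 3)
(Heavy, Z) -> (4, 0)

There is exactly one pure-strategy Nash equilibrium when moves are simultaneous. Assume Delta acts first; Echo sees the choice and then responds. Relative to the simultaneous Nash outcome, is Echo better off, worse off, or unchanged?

Work backward from Echo's decision.
- Zero: Echo compares 1, 8, 6 and picks Y; Delta would get 4.
- Light: Echo compares 4, 7, 8 and picks Z; Delta would get 7.
- Medium: Echo compares 4, 7, 5 and picks Y; Delta would get 6.
- Heavy: Echo compares 7, 3, 0 and picks X; Delta would get 1.
Delta's induced payoffs are 4, 7, 6, 1, so Delta commits to Light. Subgame-perfect outcome: (Light, Z) with payoffs (7, 8).
Under simultaneous play:
Delta's best replies: X→Zero; Y→Medium; Z→Medium.
Echo's best replies: Zero→Y; Light→Z; Medium→Y; Heavy→X.
Only (Medium, Y) has each player best-responding; Nash payoffs (6, 7).
Echo earns 8 sequentially versus 7 at the Nash outcome: better off.

better off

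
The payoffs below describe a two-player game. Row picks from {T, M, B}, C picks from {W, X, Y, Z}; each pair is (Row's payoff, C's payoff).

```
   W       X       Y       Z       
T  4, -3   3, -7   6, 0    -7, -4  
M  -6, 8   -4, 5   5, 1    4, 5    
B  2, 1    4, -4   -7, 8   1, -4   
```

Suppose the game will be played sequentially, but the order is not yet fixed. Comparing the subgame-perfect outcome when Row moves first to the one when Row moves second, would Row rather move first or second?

first

If Row leads: C's best replies are T→Y, M→W, B→Y; Row's induced payoffs 6, -6, -7; outcome (T, Y), payoffs (6, 0).
If C leads: Row's best replies are W→T, X→B, Y→T, Z→M; C's induced payoffs -3, -4, 0, 5; outcome (M, Z), payoffs (4, 5).
Row gets 6 moving first and 4 moving second, so Row prefers to move first.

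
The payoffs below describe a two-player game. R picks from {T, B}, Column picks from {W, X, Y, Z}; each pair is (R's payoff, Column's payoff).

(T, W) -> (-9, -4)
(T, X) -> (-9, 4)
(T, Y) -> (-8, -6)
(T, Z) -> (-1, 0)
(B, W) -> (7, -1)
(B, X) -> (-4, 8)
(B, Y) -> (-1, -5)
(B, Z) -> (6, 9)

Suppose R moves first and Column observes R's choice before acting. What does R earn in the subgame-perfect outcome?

6

Work backward from Column's decision.
- T → Column plays X (best of -4, 4, -6, 0); R gets -9.
- B → Column plays Z (best of -1, 8, -5, 9); R gets 6.
Maximizing over -9, 6, R chooses B. Subgame-perfect outcome: (B, Z) with payoffs (6, 9).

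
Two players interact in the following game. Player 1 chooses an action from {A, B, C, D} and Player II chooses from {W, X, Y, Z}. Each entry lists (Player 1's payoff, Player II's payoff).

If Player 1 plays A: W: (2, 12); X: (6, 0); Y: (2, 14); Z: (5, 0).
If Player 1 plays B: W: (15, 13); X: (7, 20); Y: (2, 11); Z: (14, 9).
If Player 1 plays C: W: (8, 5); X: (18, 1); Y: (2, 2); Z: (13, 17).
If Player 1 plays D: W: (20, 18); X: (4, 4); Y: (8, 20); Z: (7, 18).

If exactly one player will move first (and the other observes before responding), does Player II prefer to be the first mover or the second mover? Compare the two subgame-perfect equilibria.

If Player 1 leads: Player II's best replies are A→Y, B→X, C→Z, D→Y; Player 1's induced payoffs 2, 7, 13, 8; outcome (C, Z), payoffs (13, 17).
If Player II leads: Player 1's best replies are W→D, X→C, Y→D, Z→B; Player II's induced payoffs 18, 1, 20, 9; outcome (D, Y), payoffs (8, 20).
Player II gets 20 moving first and 17 moving second, so Player II prefers to move first.

first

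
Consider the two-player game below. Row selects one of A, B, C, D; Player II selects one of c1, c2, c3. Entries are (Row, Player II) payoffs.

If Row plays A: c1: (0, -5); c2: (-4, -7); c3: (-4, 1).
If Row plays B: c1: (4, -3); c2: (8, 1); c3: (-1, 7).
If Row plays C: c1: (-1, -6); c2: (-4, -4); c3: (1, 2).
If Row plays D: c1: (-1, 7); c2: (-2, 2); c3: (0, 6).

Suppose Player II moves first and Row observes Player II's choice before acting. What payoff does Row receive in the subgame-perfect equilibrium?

Row best-responds to each possible Player II move:
- c1: BR = B, leader payoff -3.
- c2: BR = B, leader payoff 1.
- c3: BR = C, leader payoff 2.
Player II's induced payoffs are -3, 1, 2, so Player II commits to c3. Subgame-perfect outcome: (C, c3) with payoffs (1, 2).

1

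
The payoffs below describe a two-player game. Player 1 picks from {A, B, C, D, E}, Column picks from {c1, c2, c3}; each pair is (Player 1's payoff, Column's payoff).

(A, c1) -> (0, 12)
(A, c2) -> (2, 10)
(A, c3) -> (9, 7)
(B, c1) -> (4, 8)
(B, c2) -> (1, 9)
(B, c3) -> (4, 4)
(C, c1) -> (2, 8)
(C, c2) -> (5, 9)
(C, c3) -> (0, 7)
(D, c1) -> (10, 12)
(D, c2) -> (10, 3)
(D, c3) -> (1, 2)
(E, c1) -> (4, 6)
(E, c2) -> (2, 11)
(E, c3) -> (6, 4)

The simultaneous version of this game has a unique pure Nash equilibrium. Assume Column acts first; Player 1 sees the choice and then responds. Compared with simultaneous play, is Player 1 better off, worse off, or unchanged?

Player 1 best-responds to each possible Column move:
- c1: Player 1 compares 0, 4, 2, 10, 4 and picks D; Column would get 12.
- c2: Player 1 compares 2, 1, 5, 10, 2 and picks D; Column would get 3.
- c3: Player 1 compares 9, 4, 0, 1, 6 and picks A; Column would get 7.
Maximizing over 12, 3, 7, Column chooses c1. Subgame-perfect outcome: (D, c1) with payoffs (10, 12).
For the simultaneous game, intersect best replies.
Player 1's best replies: c1→D; c2→D; c3→A.
Column's best replies: A→c1; B→c2; C→c2; D→c1; E→c2.
Only (D, c1) has each player best-responding; Nash payoffs (10, 12).
Player 1 earns 10 sequentially versus 10 at the Nash outcome: unchanged.

unchanged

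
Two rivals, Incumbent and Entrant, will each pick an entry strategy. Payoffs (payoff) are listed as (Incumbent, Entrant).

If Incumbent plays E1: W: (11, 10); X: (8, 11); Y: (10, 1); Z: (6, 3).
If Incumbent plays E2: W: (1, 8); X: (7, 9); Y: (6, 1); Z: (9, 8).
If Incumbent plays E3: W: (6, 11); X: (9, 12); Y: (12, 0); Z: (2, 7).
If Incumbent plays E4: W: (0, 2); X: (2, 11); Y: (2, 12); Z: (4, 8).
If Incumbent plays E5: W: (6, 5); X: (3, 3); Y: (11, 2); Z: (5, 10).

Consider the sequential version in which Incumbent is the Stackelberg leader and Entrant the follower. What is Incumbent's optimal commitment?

E3

Backward induction with Incumbent moving first.
- E1 → Entrant plays X (best of 10, 11, 1, 3); Incumbent gets 8.
- E2 → Entrant plays X (best of 8, 9, 1, 8); Incumbent gets 7.
- E3 → Entrant plays X (best of 11, 12, 0, 7); Incumbent gets 9.
- E4 → Entrant plays Y (best of 2, 11, 12, 8); Incumbent gets 2.
- E5 → Entrant plays Z (best of 5, 3, 2, 10); Incumbent gets 5.
Incumbent's induced payoffs are 8, 7, 9, 2, 5, so Incumbent commits to E3. Subgame-perfect outcome: (E3, X) with payoffs (9, 12).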